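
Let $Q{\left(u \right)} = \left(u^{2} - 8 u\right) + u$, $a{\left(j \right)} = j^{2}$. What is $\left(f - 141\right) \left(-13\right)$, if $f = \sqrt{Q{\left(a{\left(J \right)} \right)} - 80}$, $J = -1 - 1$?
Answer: $1833 - 26 i \sqrt{23} \approx 1833.0 - 124.69 i$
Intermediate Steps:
$J = -2$
$Q{\left(u \right)} = u^{2} - 7 u$
$f = 2 i \sqrt{23}$ ($f = \sqrt{\left(-2\right)^{2} \left(-7 + \left(-2\right)^{2}\right) - 80} = \sqrt{4 \left(-7 + 4\right) - 80} = \sqrt{4 \left(-3\right) - 80} = \sqrt{-12 - 80} = \sqrt{-92} = 2 i \sqrt{23} \approx 9.5917 i$)
$\left(f - 141\right) \left(-13\right) = \left(2 i \sqrt{23} - 141\right) \left(-13\right) = \left(-141 + 2 i \sqrt{23}\right) \left(-13\right) = 1833 - 26 i \sqrt{23}$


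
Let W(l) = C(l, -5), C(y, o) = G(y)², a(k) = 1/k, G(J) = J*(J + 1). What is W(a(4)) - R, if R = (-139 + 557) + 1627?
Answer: -523495/256 ≈ -2044.9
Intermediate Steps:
G(J) = J*(1 + J)
C(y, o) = y²*(1 + y)² (C(y, o) = (y*(1 + y))² = y²*(1 + y)²)
W(l) = l²*(1 + l)²
R = 2045 (R = 418 + 1627 = 2045)
W(a(4)) - R = (1/4)²*(1 + 1/4)² - 1*2045 = (¼)²*(1 + ¼)² - 2045 = (5/4)²/16 - 2045 = (1/16)*(25/16) - 2045 = 25/256 - 2045 = -523495/256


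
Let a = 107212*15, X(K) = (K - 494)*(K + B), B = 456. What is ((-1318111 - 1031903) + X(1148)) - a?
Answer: -2909178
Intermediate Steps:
X(K) = (-494 + K)*(456 + K) (X(K) = (K - 494)*(K + 456) = (-494 + K)*(456 + K))
a = 1608180
((-1318111 - 1031903) + X(1148)) - a = ((-1318111 - 1031903) + (-225264 + 1148**2 - 38*1148)) - 1*1608180 = (-2350014 + (-225264 + 1317904 - 43624)) - 1608180 = (-2350014 + 1049016) - 1608180 = -1300998 - 1608180 = -2909178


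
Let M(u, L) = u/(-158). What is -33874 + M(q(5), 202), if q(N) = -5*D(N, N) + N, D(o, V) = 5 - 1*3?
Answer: -5352087/158 ≈ -33874.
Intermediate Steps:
D(o, V) = 2 (D(o, V) = 5 - 3 = 2)
q(N) = -10 + N (q(N) = -5*2 + N = -10 + N)
M(u, L) = -u/158 (M(u, L) = u*(-1/158) = -u/158)
-33874 + M(q(5), 202) = -33874 - (-10 + 5)/158 = -33874 - 1/158*(-5) = -33874 + 5/158 = -5352087/158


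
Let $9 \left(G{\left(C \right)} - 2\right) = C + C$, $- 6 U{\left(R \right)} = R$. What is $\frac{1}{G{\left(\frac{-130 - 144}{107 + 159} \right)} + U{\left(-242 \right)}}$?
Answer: $\frac{1197}{50399} \approx 0.02375$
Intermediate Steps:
$U{\left(R \right)} = - \frac{R}{6}$
$G{\left(C \right)} = 2 + \frac{2 C}{9}$ ($G{\left(C \right)} = 2 + \frac{C + C}{9} = 2 + \frac{2 C}{9}$)
$\frac{1}{G{\left(\frac{-130 - 144}{107 + 159} \right)} + U{\left(-242 \right)}} = \frac{1}{\left(2 + \frac{2 \frac{-130 - 144}{107 + 159}}{9}\right) - - \frac{121}{3}} = \frac{1}{\left(2 + \frac{2 \left(- \frac{274}{266}\right)}{9}\right) + \frac{121}{3}} = \frac{1}{\left(2 + \frac{2 \left(\left(-274\right) \frac{1}{266}\right)}{9}\right) + \frac{121}{3}} = \frac{1}{\left(2 + \frac{2}{9} \left(- \frac{137}{133}\right)\right) + \frac{121}{3}} = \frac{1}{\left(2 - \frac{274}{1197}\right) + \frac{121}{3}} = \frac{1}{\frac{2120}{1197} + \frac{121}{3}} = \frac{1}{\frac{50399}{1197}} = \frac{1197}{50399}$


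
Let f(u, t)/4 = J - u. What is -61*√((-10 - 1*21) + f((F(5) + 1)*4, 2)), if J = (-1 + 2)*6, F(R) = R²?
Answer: -183*I*√47 ≈ -1254.6*I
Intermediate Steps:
J = 6 (J = 1*6 = 6)
f(u, t) = 24 - 4*u (f(u, t) = 4*(6 - u) = 24 - 4*u)
-61*√((-10 - 1*21) + f((F(5) + 1)*4, 2)) = -61*√((-10 - 1*21) + (24 - 4*(5² + 1)*4)) = -61*√((-10 - 21) + (24 - 4*(25 + 1)*4)) = -61*√(-31 + (24 - 104*4)) = -61*√(-31 + (24 - 4*104)) = -61*√(-31 + (24 - 416)) = -61*√(-31 - 392) = -183*I*√47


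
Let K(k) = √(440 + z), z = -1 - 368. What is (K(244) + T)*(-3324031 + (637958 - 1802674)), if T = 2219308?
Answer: -9961912127076 - 4488747*√71 ≈ -9.9619e+12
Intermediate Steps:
z = -369
K(k) = √71 (K(k) = √(440 - 369) = √71)
(K(244) + T)*(-3324031 + (637958 - 1802674)) = (√71 + 2219308)*(-3324031 + (637958 - 1802674)) = (2219308 + √71)*(-3324031 - 1164716) = (2219308 + √71)*(-4488747) = -9961912127076 - 4488747*√71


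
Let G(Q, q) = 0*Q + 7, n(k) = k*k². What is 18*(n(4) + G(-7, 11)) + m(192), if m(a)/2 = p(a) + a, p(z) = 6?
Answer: 1674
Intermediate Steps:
n(k) = k³
m(a) = 12 + 2*a (m(a) = 2*(6 + a) = 12 + 2*a)
G(Q, q) = 7 (G(Q, q) = 0 + 7 = 7)
18*(n(4) + G(-7, 11)) + m(192) = 18*(4³ + 7) + (12 + 2*192) = 18*(64 + 7) + (12 + 384) = 18*71 + 396 = 1278 + 396 = 1674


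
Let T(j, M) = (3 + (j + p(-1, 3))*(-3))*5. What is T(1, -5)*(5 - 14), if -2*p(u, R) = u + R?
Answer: -135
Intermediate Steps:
p(u, R) = -R/2 - u/2 (p(u, R) = -(u + R)/2 = -(R + u)/2 = -R/2 - u/2)
T(j, M) = 30 - 15*j (T(j, M) = (3 + (j + (-1/2*3 - 1/2*(-1)))*(-3))*5 = (3 + (j + (-3/2 + 1/2))*(-3))*5 = (3 + (j - 1)*(-3))*5 = (3 + (-1 + j)*(-3))*5 = (3 + (3 - 3*j))*5 = (6 - 3*j)*5 = 30 - 15*j)
T(1, -5)*(5 - 14) = (30 - 15*1)*(5 - 14) = (30 - 15)*(-9) = 15*(-9) = -135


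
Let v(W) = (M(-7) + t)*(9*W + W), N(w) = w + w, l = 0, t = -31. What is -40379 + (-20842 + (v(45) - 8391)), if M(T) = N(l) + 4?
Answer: -81762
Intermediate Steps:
N(w) = 2*w
M(T) = 4 (M(T) = 2*0 + 4 = 0 + 4 = 4)
v(W) = -270*W (v(W) = (4 - 31)*(9*W + W) = -270*W)
-40379 + (-20842 + (v(45) - 8391)) = -40379 + (-20842 + (-270*45 - 8391)) = -40379 + (-20842 + (-12150 - 8391)) = -40379 + (-20842 - 20541) = -40379 - 41383 = -81762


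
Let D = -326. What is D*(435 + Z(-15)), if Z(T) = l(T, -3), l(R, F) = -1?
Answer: -141484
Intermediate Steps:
Z(T) = -1
D*(435 + Z(-15)) = -326*(435 - 1) = -326*434 = -141484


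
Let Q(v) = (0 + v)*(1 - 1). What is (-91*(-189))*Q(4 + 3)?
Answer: 0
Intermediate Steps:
Q(v) = 0 (Q(v) = v*0 = 0)
(-91*(-189))*Q(4 + 3) = -91*(-189)*0 = 17199*0 = 0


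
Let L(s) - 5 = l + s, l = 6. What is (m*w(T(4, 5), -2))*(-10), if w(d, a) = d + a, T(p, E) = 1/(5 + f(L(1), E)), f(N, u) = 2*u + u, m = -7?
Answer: -273/2 ≈ -136.50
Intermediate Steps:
L(s) = 11 + s (L(s) = 5 + (6 + s) = 11 + s)
f(N, u) = 3*u
T(p, E) = 1/(5 + 3*E)
w(d, a) = a + d
(m*w(T(4, 5), -2))*(-10) = -7*(-2 + 1/(5 + 3*5))*(-10) = -7*(-2 + 1/(5 + 15))*(-10) = -7*(-2 + 1/20)*(-10) = -7*(-39/20)*(-10) = (273/20)*(-10) = -273/2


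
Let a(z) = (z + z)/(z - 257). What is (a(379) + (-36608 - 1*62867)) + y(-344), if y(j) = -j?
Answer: -6046612/61 ≈ -99125.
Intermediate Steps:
a(z) = 2*z/(-257 + z) (a(z) = (2*z)/(-257 + z) = 2*z/(-257 + z))
(a(379) + (-36608 - 1*62867)) + y(-344) = (2*379/(-257 + 379) + (-36608 - 1*62867)) - 1*(-344) = (2*379/122 + (-36608 - 62867)) + 344 = (2*379*(1/122) - 99475) + 344 = (379/61 - 99475) + 344 = -6067596/61 + 344 = -6046612/61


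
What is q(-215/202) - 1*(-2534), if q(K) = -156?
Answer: 2378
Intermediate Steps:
q(-215/202) - 1*(-2534) = -156 - 1*(-2534) = -156 + 2534 = 2378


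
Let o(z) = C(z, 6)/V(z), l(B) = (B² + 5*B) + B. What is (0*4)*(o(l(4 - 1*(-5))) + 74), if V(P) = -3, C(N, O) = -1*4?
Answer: 0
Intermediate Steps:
C(N, O) = -4
l(B) = B² + 6*B
o(z) = 4/3 (o(z) = -4/(-3) = -4*(-⅓) = 4/3)
(0*4)*(o(l(4 - 1*(-5))) + 74) = (0*4)*(4/3 + 74) = 0*(226/3) = 0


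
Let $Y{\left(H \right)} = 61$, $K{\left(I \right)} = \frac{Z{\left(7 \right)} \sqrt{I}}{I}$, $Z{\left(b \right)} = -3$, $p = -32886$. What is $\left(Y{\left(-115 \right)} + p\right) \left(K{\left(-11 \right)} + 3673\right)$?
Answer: $-120566225 - \frac{98475 i \sqrt{11}}{11} \approx -1.2057 \cdot 10^{8} - 29691.0 i$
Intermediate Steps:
$K{\left(I \right)} = - \frac{3}{\sqrt{I}}$ ($K{\left(I \right)} = \frac{\left(-3\right) \sqrt{I}}{I} = - \frac{3}{\sqrt{I}}$)
$\left(Y{\left(-115 \right)} + p\right) \left(K{\left(-11 \right)} + 3673\right) = \left(61 - 32886\right) \left(- \frac{3}{i \sqrt{11}} + 3673\right) = - 32825 \left(- 3 \left(- \frac{i \sqrt{11}}{11}\right) + 3673\right) = - 32825 \left(\frac{3 i \sqrt{11}}{11} + 3673\right) = - 32825 \left(3673 + \frac{3 i \sqrt{11}}{11}\right) = -120566225 - \frac{98475 i \sqrt{11}}{11}$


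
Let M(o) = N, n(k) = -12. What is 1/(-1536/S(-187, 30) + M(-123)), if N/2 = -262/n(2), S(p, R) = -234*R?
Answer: 585/25673 ≈ 0.022787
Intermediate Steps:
N = 131/3 (N = 2*(-262/(-12)) = 2*(-262*(-1/12)) = 2*(131/6) = 131/3 ≈ 43.667)
M(o) = 131/3
1/(-1536/S(-187, 30) + M(-123)) = 1/(-1536/((-234*30)) + 131/3) = 1/(-1536/(-7020) + 131/3) = 1/(-1536*(-1/7020) + 131/3) = 1/(128/585 + 131/3) = 1/(25673/585) = 585/25673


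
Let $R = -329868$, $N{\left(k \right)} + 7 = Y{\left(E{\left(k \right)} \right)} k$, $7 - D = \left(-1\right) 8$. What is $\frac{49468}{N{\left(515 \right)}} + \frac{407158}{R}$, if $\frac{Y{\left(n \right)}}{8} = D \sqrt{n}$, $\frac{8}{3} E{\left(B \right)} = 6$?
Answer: $- \frac{10711393135}{15288227262} \approx -0.70063$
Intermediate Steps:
$D = 15$ ($D = 7 - \left(-1\right) 8 = 7 - -8 = 7 + 8 = 15$)
$E{\left(B \right)} = \frac{9}{4}$ ($E{\left(B \right)} = \frac{3}{8} \cdot 6 = \frac{9}{4}$)
$Y{\left(n \right)} = 120 \sqrt{n}$ ($Y{\left(n \right)} = 8 \cdot 15 \sqrt{n} = 120 \sqrt{n}$)
$N{\left(k \right)} = -7 + 180 k$ ($N{\left(k \right)} = -7 + 120 \sqrt{\frac{9}{4}} k = -7 + 120 \cdot \frac{3}{2} k = -7 + 180 k$)
$\frac{49468}{N{\left(515 \right)}} + \frac{407158}{R} = \frac{49468}{-7 + 180 \cdot 515} + \frac{407158}{-329868} = \frac{49468}{-7 + 92700} + 407158 \left(- \frac{1}{329868}\right) = \frac{49468}{92693} - \frac{203579}{164934} = - \frac{10711393135}{15288227262}$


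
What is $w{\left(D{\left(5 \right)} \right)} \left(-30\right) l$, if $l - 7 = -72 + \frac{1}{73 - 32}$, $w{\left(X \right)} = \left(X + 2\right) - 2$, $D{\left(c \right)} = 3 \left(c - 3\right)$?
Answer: $\frac{479520}{41} \approx 11696.0$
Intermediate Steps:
$D{\left(c \right)} = -9 + 3 c$ ($D{\left(c \right)} = 3 \left(-3 + c\right) = -9 + 3 c$)
$w{\left(X \right)} = X$ ($w{\left(X \right)} = \left(2 + X\right) - 2 = X$)
$l = - \frac{2664}{41}$ ($l = 7 - \left(72 - \frac{1}{73 - 32}\right) = 7 - \left(72 - \frac{1}{41}\right) = 7 + \left(-72 + \frac{1}{41}\right) = 7 - \frac{2951}{41} = - \frac{2664}{41} \approx -64.976$)
$w{\left(D{\left(5 \right)} \right)} \left(-30\right) l = \left(-9 + 3 \cdot 5\right) \left(-30\right) \left(- \frac{2664}{41}\right) = \left(-9 + 15\right) \left(-30\right) \left(- \frac{2664}{41}\right) = 6 \left(-30\right) \left(- \frac{2664}{41}\right) = \left(-180\right) \left(- \frac{2664}{41}\right) = \frac{479520}{41}$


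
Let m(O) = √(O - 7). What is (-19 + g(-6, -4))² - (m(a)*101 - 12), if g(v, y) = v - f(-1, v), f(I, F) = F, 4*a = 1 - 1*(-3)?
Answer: 373 - 101*I*√6 ≈ 373.0 - 247.4*I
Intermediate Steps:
a = 1 (a = (1 - 1*(-3))/4 = (1 + 3)/4 = (¼)*4 = 1)
m(O) = √(-7 + O)
g(v, y) = 0 (g(v, y) = v - v = 0)
(-19 + g(-6, -4))² - (m(a)*101 - 12) = (-19 + 0)² - (√(-7 + 1)*101 - 12) = (-19)² - (√(-6)*101 - 12) = 361 - ((I*√6)*101 - 12) = 361 - (101*I*√6 - 12) = 361 - (-12 + 101*I*√6) = 361 + (12 - 101*I*√6) = 373 - 101*I*√6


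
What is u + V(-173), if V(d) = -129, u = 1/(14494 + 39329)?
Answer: -6943166/53823 ≈ -129.00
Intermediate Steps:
u = 1/53823 ≈ 1.8579e-5
u + V(-173) = 1/53823 - 129 = -6943166/53823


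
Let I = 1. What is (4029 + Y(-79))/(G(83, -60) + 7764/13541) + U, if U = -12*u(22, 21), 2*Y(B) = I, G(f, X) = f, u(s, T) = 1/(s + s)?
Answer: 1193606107/24896674 ≈ 47.942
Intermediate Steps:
u(s, T) = 1/(2*s)
Y(B) = 1/2 (Y(B) = (1/2)*1 = 1/2)
U = -3/11 (U = -6/22 = -12*1/44 = -3/11 ≈ -0.27273)
(4029 + Y(-79))/(G(83, -60) + 7764/13541) + U = (4029 + 1/2)/(83 + 7764/13541) - 3/11 = 8059/(2*(83 + 7764*(1/13541))) - 3/11 = 8059/(2*(83 + 7764/13541)) - 3/11 = 8059/(2*(1131667/13541)) - 3/11 = (8059/2)*(13541/1131667) - 3/11 = 109126919/2263334 - 3/11 = 1193606107/24896674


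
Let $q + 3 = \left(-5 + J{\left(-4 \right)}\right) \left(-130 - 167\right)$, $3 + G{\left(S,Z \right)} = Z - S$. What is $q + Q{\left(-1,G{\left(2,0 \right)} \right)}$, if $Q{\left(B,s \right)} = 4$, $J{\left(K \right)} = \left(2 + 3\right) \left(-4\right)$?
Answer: $7426$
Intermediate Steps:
$G{\left(S,Z \right)} = -3 + Z - S$ ($G{\left(S,Z \right)} = -3 - \left(S - Z\right) = -3 + Z - S$)
$J{\left(K \right)} = -20$ ($J{\left(K \right)} = 5 \left(-4\right) = -20$)
$q = 7422$ ($q = -3 + \left(-5 - 20\right) \left(-130 - 167\right) = -3 - -7425 = -3 + 7425 = 7422$)
$q + Q{\left(-1,G{\left(2,0 \right)} \right)} = 7422 + 4 = 7426$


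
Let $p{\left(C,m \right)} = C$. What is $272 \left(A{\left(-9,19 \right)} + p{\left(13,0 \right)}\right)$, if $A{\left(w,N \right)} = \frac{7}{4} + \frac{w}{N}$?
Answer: $\frac{73780}{19} \approx 3883.2$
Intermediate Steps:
$A{\left(w,N \right)} = \frac{7}{4} + \frac{w}{N}$ ($A{\left(w,N \right)} = 7 \cdot \frac{1}{4} + \frac{w}{N} = \frac{7}{4} + \frac{w}{N}$)
$272 \left(A{\left(-9,19 \right)} + p{\left(13,0 \right)}\right) = 272 \left(\left(\frac{7}{4} - \frac{9}{19}\right) + 13\right) = 272 \left(\frac{97}{76} + 13\right) = 272 \cdot \frac{1085}{76} = \frac{73780}{19}$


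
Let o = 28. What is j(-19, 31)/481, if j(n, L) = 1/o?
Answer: 1/13468 ≈ 7.4250e-5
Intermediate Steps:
j(n, L) = 1/28
j(-19, 31)/481 = (1/28)/481 = (1/28)*(1/481) = 1/13468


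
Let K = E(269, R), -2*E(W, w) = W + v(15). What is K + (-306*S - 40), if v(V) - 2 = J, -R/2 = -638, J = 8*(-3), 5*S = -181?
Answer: 109137/10 ≈ 10914.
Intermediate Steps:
S = -181/5 (S = (⅕)*(-181) = -181/5 ≈ -36.200)
J = -24
R = 1276 (R = -2*(-638) = 1276)
v(V) = -22 (v(V) = 2 - 24 = -22)
E(W, w) = 11 - W/2 (E(W, w) = -(W - 22)/2 = -(-22 + W)/2 = 11 - W/2)
K = -247/2 (K = 11 - ½*269 = 11 - 269/2 = -247/2 ≈ -123.50)
K + (-306*S - 40) = -247/2 + (-306*(-181/5) - 40) = -247/2 + (55386/5 - 40) = -247/2 + 55186/5 = 109137/10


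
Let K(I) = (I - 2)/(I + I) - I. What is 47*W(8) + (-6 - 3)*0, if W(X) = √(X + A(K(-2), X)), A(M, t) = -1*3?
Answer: 47*√5 ≈ 105.10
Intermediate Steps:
K(I) = -I + (-2 + I)/(2*I) (K(I) = (-2 + I)/((2*I)) - I = (-2 + I)*(1/(2*I)) - I = (-2 + I)/(2*I) - I = -I + (-2 + I)/(2*I))
A(M, t) = -3
W(X) = √(-3 + X) (W(X) = √(X - 3) = √(-3 + X))
47*W(8) + (-6 - 3)*0 = 47*√(-3 + 8) + (-6 - 3)*0 = 47*√5 - 9*0 = 47*√5 + 0 = 47*√5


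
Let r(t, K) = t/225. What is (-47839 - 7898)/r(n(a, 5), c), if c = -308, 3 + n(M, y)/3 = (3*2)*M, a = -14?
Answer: 1393425/29 ≈ 48049.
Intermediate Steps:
n(M, y) = -9 + 18*M (n(M, y) = -9 + 3*((3*2)*M) = -9 + 3*(6*M) = -9 + 18*M)
r(t, K) = t/225 (r(t, K) = t*(1/225) = t/225)
(-47839 - 7898)/r(n(a, 5), c) = (-47839 - 7898)/(((-9 + 18*(-14))/225)) = -55737*225/(-9 - 252) = -55737/((1/225)*(-261)) = -55737/(-29/25) = -55737*(-25/29) = 1393425/29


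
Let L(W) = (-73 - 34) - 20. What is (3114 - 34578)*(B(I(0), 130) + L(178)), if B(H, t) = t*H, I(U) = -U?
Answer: 3995928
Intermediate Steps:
B(H, t) = H*t
L(W) = -127 (L(W) = -107 - 20 = -127)
(3114 - 34578)*(B(I(0), 130) + L(178)) = (3114 - 34578)*(-1*0*130 - 127) = -31464*(0*130 - 127) = -31464*(0 - 127) = -31464*(-127) = 3995928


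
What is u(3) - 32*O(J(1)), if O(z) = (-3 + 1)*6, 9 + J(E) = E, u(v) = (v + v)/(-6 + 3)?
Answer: 382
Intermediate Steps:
u(v) = -2*v/3 (u(v) = (2*v)/(-3) = (2*v)*(-⅓) = -2*v/3)
J(E) = -9 + E
O(z) = -12 (O(z) = -2*6 = -12)
u(3) - 32*O(J(1)) = -⅔*3 - 32*(-12) = -2 + 384 = 382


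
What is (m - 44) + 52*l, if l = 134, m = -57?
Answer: 6867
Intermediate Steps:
(m - 44) + 52*l = (-57 - 44) + 52*134 = -101 + 6968 = 6867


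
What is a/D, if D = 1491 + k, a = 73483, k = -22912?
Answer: -73483/21421 ≈ -3.4304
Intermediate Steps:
D = -21421 (D = 1491 - 22912 = -21421)
a/D = 73483/(-21421) = 73483*(-1/21421) = -73483/21421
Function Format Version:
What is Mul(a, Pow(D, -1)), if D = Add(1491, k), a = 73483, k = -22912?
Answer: Rational(-73483, 21421) ≈ -3.4304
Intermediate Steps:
D = -21421 (D = Add(1491, -22912) = -21421)
Mul(a, Pow(D, -1)) = Mul(73483, Pow(-21421, -1)) = Mul(73483, Rational(-1, 21421)) = Rational(-73483, 21421)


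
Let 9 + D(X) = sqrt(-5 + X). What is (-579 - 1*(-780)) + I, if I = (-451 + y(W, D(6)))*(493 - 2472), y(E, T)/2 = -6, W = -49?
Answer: 916478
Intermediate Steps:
D(X) = -9 + sqrt(-5 + X)
y(E, T) = -12 (y(E, T) = 2*(-6) = -12)
I = 916277 (I = (-451 - 12)*(493 - 2472) = -463*(-1979) = 916277)
(-579 - 1*(-780)) + I = (-579 - 1*(-780)) + 916277 = (-579 + 780) + 916277 = 201 + 916277 = 916478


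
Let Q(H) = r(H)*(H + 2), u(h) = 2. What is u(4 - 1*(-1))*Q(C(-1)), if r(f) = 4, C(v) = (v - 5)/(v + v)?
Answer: 40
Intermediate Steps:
C(v) = (-5 + v)/(2*v) (C(v) = (-5 + v)/((2*v)) = (-5 + v)*(1/(2*v)) = (-5 + v)/(2*v))
Q(H) = 8 + 4*H (Q(H) = 4*(H + 2) = 4*(2 + H) = 8 + 4*H)
u(4 - 1*(-1))*Q(C(-1)) = 2*(8 + 4*((½)*(-5 - 1)/(-1))) = 2*(8 + 4*((½)*(-1)*(-6))) = 2*(8 + 4*3) = 2*(8 + 12) = 2*20 = 40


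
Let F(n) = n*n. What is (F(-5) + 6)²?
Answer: 961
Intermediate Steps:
F(n) = n²
(F(-5) + 6)² = ((-5)² + 6)² = (25 + 6)² = 31² = 961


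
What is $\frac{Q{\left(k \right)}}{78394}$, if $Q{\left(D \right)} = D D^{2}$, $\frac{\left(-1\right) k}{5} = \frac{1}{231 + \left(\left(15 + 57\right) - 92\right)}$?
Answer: $- \frac{125}{736427826814} \approx -1.6974 \cdot 10^{-10}$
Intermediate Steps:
$k = - \frac{5}{211}$ ($k = - \frac{5}{231 + \left(\left(15 + 57\right) - 92\right)} = - \frac{5}{231 + \left(72 - 92\right)} = - \frac{5}{231 - 20} = - \frac{5}{211} \approx -0.023697$)
$Q{\left(D \right)} = D^{3}$
$\frac{Q{\left(k \right)}}{78394} = \frac{\left(- \frac{5}{211}\right)^{3}}{78394} = \left(- \frac{125}{9393931}\right) \frac{1}{78394} = - \frac{125}{736427826814}$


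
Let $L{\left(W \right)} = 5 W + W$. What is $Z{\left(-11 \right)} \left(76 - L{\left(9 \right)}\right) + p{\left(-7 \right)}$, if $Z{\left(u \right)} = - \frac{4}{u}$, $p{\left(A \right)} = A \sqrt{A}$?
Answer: $8 - 7 i \sqrt{7} \approx 8.0 - 18.52 i$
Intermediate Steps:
$p{\left(A \right)} = A^{\frac{3}{2}}$
$L{\left(W \right)} = 6 W$
$Z{\left(-11 \right)} \left(76 - L{\left(9 \right)}\right) + p{\left(-7 \right)} = - \frac{4}{-11} \left(76 - 6 \cdot 9\right) + \left(-7\right)^{\frac{3}{2}} = \left(-4\right) \left(- \frac{1}{11}\right) \left(76 - 54\right) - 7 i \sqrt{7} = \frac{4 \left(76 - 54\right)}{11} - 7 i \sqrt{7} = \frac{4}{11} \cdot 22 - 7 i \sqrt{7} = 8 - 7 i \sqrt{7}$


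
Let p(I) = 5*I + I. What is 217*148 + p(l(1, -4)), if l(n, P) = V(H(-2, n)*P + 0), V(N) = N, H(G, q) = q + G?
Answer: 32140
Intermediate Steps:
H(G, q) = G + q
l(n, P) = P*(-2 + n) (l(n, P) = (-2 + n)*P + 0 = P*(-2 + n) + 0 = P*(-2 + n))
p(I) = 6*I
217*148 + p(l(1, -4)) = 217*148 + 6*(-4*(-2 + 1)) = 32116 + 6*(-4*(-1)) = 32116 + 6*4 = 32116 + 24 = 32140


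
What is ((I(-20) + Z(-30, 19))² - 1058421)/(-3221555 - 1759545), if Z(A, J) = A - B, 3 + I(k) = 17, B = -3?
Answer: 264563/1245275 ≈ 0.21245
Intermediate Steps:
I(k) = 14 (I(k) = -3 + 17 = 14)
Z(A, J) = 3 + A (Z(A, J) = A - 1*(-3) = A + 3 = 3 + A)
((I(-20) + Z(-30, 19))² - 1058421)/(-3221555 - 1759545) = ((14 + (3 - 30))² - 1058421)/(-3221555 - 1759545) = ((14 - 27)² - 1058421)/(-4981100) = ((-13)² - 1058421)*(-1/4981100) = (169 - 1058421)*(-1/4981100) = -1058252*(-1/4981100) = 264563/1245275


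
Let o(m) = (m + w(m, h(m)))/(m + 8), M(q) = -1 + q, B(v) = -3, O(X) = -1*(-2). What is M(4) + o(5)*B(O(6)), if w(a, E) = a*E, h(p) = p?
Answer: -51/13 ≈ -3.9231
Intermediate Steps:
O(X) = 2
w(a, E) = E*a
o(m) = (m + m**2)/(8 + m) (o(m) = (m + m*m)/(m + 8) = (m + m**2)/(8 + m))
M(4) + o(5)*B(O(6)) = (-1 + 4) + (5*(1 + 5)/(8 + 5))*(-3) = 3 + (5*6/13)*(-3) = 3 + (5*(1/13)*6)*(-3) = 3 + (30/13)*(-3) = 3 - 90/13 = -51/13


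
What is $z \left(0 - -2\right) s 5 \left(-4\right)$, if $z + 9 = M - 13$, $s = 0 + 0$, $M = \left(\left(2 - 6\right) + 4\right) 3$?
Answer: $0$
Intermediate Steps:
$M = 0$ ($M = \left(\left(2 - 6\right) + 4\right) 3 = \left(-4 + 4\right) 3 = 0 \cdot 3 = 0$)
$s = 0$
$z = -22$ ($z = -9 + \left(0 - 13\right) = -9 - 13 = -22$)
$z \left(0 - -2\right) s 5 \left(-4\right) = - 22 \left(0 - -2\right) 0 \cdot 5 \left(-4\right) = - 22 \left(0 + 2\right) 0 \left(-4\right) = \left(-22\right) 2 \cdot 0 = \left(-44\right) 0 = 0$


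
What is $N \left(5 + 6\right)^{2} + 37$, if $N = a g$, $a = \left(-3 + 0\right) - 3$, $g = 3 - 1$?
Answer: $-1415$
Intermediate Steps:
$g = 2$ ($g = 3 - 1 = 2$)
$a = -6$ ($a = -3 - 3 = -6$)
$N = -12$ ($N = \left(-6\right) 2 = -12$)
$N \left(5 + 6\right)^{2} + 37 = - 12 \left(5 + 6\right)^{2} + 37 = - 12 \cdot 11^{2} + 37 = \left(-12\right) 121 + 37 = -1452 + 37 = -1415$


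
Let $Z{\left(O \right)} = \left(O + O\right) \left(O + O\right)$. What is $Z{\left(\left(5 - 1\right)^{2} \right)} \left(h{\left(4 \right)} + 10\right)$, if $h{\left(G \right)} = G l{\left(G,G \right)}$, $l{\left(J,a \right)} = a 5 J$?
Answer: $337920$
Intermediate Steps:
$l{\left(J,a \right)} = 5 J a$ ($l{\left(J,a \right)} = 5 a J = 5 J a$)
$Z{\left(O \right)} = 4 O^{2}$ ($Z{\left(O \right)} = 2 O 2 O = 4 O^{2}$)
$h{\left(G \right)} = 5 G^{3}$ ($h{\left(G \right)} = G 5 G G = G 5 G^{2} = 5 G^{3}$)
$Z{\left(\left(5 - 1\right)^{2} \right)} \left(h{\left(4 \right)} + 10\right) = 4 \left(\left(5 - 1\right)^{2}\right)^{2} \left(5 \cdot 4^{3} + 10\right) = 4 \left(4^{2}\right)^{2} \left(5 \cdot 64 + 10\right) = 4 \cdot 16^{2} \left(320 + 10\right) = 4 \cdot 256 \cdot 330 = 1024 \cdot 330 = 337920$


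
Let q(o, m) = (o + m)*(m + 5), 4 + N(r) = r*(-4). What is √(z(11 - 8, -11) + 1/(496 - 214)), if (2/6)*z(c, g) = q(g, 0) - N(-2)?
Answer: I*√14075466/282 ≈ 13.304*I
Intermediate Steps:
N(r) = -4 - 4*r (N(r) = -4 + r*(-4) = -4 - 4*r)
q(o, m) = (5 + m)*(m + o) (q(o, m) = (m + o)*(5 + m) = (5 + m)*(m + o))
z(c, g) = -12 + 15*g (z(c, g) = 3*((0² + 5*0 + 5*g + 0*g) - (-4 - 4*(-2))) = 3*((0 + 0 + 5*g + 0) - (-4 + 8)) = 3*(5*g - 1*4) = 3*(5*g - 4) = 3*(-4 + 5*g) = -12 + 15*g)
√(z(11 - 8, -11) + 1/(496 - 214)) = √((-12 + 15*(-11)) + 1/(496 - 214)) = √((-12 - 165) + 1/282) = √(-177 + 1/282) = √(-49913/282) = I*√14075466/282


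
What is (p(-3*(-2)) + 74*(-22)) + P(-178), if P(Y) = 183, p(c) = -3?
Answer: -1448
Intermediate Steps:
(p(-3*(-2)) + 74*(-22)) + P(-178) = (-3 + 74*(-22)) + 183 = (-3 - 1628) + 183 = -1631 + 183 = -1448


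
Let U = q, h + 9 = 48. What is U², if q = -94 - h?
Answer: 17689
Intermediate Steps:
h = 39 (h = -9 + 48 = 39)
q = -133 (q = -94 - 1*39 = -94 - 39 = -133)
U = -133
U² = (-133)² = 17689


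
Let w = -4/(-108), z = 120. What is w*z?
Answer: 40/9 ≈ 4.4444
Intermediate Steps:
w = 1/27 (w = -4*(-1/108) = 1/27 ≈ 0.037037)
w*z = (1/27)*120 = 40/9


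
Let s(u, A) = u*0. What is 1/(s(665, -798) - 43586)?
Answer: -1/43586 ≈ -2.2943e-5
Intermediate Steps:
s(u, A) = 0
1/(s(665, -798) - 43586) = 1/(0 - 43586) = 1/(-43586) = -1/43586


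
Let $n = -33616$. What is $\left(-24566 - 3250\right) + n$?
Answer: $-61432$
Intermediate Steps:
$\left(-24566 - 3250\right) + n = \left(-24566 - 3250\right) - 33616 = -27816 - 33616 = -61432$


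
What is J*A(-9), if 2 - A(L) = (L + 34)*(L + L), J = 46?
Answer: 20792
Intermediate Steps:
A(L) = 2 - 2*L*(34 + L) (A(L) = 2 - (L + 34)*(L + L) = 2 - (34 + L)*2*L = 2 - 2*L*(34 + L))
J*A(-9) = 46*(2 - 68*(-9) - 2*(-9)²) = 46*(2 + 612 - 2*81) = 46*(2 + 612 - 162) = 46*452 = 20792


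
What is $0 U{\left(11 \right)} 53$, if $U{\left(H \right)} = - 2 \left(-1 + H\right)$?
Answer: $0$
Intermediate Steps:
$U{\left(H \right)} = 2 - 2 H$
$0 U{\left(11 \right)} 53 = 0 \left(2 - 22\right) 53 = 0 \left(-20\right) 53 = 0 \cdot 53 = 0$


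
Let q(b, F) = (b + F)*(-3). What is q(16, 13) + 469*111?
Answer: 51972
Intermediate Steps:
q(b, F) = -3*F - 3*b (q(b, F) = (F + b)*(-3) = -3*F - 3*b)
q(16, 13) + 469*111 = (-3*13 - 3*16) + 469*111 = (-39 - 48) + 52059 = -87 + 52059 = 51972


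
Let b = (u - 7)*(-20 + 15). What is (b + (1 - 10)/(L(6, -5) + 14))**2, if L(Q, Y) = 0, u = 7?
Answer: 81/196 ≈ 0.41327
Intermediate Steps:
b = 0 (b = (7 - 7)*(-20 + 15) = 0*(-5) = 0)
(b + (1 - 10)/(L(6, -5) + 14))**2 = (0 + (1 - 10)/(0 + 14))**2 = (0 - 9/14)**2 = (-9/14)**2 = 81/196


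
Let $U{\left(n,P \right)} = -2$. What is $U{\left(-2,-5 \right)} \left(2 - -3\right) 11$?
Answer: $-110$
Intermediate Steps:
$U{\left(-2,-5 \right)} \left(2 - -3\right) 11 = - 2 \left(2 - -3\right) 11 = - 2 \left(2 + 3\right) 11 = \left(-2\right) 5 \cdot 11 = \left(-10\right) 11 = -110$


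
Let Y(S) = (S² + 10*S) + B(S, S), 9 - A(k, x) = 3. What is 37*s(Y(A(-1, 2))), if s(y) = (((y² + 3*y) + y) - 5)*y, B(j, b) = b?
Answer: 40785618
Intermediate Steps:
A(k, x) = 6 (A(k, x) = 9 - 1*3 = 9 - 3 = 6)
Y(S) = S² + 11*S (Y(S) = (S² + 10*S) + S = S² + 11*S)
s(y) = y*(-5 + y² + 4*y) (s(y) = ((y² + 4*y) - 5)*y = (-5 + y² + 4*y)*y = y*(-5 + y² + 4*y))
37*s(Y(A(-1, 2))) = 37*((6*(11 + 6))*(-5 + (6*(11 + 6))² + 4*(6*(11 + 6)))) = 37*((6*17)*(-5 + (6*17)² + 4*(6*17))) = 37*(102*(-5 + 102² + 4*102)) = 37*(102*(-5 + 10404 + 408)) = 37*(102*10807) = 37*1102314 = 40785618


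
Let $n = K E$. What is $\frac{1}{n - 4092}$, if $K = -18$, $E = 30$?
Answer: $- \frac{1}{4632} \approx -0.00021589$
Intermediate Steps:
$n = -540$ ($n = \left(-18\right) 30 = -540$)
$\frac{1}{n - 4092} = \frac{1}{-540 - 4092} = \frac{1}{-4632} = - \frac{1}{4632}$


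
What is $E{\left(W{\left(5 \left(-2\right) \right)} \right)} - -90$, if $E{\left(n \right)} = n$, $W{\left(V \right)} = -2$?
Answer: $88$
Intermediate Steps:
$E{\left(W{\left(5 \left(-2\right) \right)} \right)} - -90 = -2 - -90 = -2 + 90 = 88$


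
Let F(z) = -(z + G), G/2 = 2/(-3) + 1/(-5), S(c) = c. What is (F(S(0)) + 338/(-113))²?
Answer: 4545424/2873025 ≈ 1.5821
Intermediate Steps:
G = -26/15 (G = 2*(2/(-3) + 1/(-5)) = 2*(2*(-⅓) + 1*(-⅕)) = 2*(-⅔ - ⅕) = 2*(-13/15) = -26/15 ≈ -1.7333)
F(z) = 26/15 - z (F(z) = -(z - 26/15) = -(-26/15 + z) = 26/15 - z)
(F(S(0)) + 338/(-113))² = ((26/15 - 1*0) + 338/(-113))² = ((26/15 + 0) + 338*(-1/113))² = (26/15 - 338/113)² = (-2132/1695)² = 4545424/2873025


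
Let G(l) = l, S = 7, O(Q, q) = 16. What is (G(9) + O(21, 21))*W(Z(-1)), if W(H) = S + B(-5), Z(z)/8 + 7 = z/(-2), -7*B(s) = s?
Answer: 1350/7 ≈ 192.86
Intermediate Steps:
B(s) = -s/7
Z(z) = -56 - 4*z (Z(z) = -56 + 8*(z/(-2)) = -56 + 8*(z*(-½)) = -56 + 8*(-z/2) = -56 - 4*z)
W(H) = 54/7 (W(H) = 7 - ⅐*(-5) = 7 + 5/7 = 54/7)
(G(9) + O(21, 21))*W(Z(-1)) = (9 + 16)*(54/7) = 25*(54/7) = 1350/7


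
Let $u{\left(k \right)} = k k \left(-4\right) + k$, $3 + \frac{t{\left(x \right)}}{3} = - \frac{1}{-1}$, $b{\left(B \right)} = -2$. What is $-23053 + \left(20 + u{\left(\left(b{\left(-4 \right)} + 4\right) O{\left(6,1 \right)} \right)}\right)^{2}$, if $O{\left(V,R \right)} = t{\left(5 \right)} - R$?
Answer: $582231$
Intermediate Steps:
$t{\left(x \right)} = -6$ ($t{\left(x \right)} = -9 + 3 \left(- \frac{1}{-1}\right) = -9 + 3 \left(\left(-1\right) \left(-1\right)\right) = -9 + 3 \cdot 1 = -9 + 3 = -6$)
$O{\left(V,R \right)} = -6 - R$
$u{\left(k \right)} = k - 4 k^{2}$ ($u{\left(k \right)} = k \left(- 4 k\right) + k = - 4 k^{2} + k = k - 4 k^{2}$)
$-23053 + \left(20 + u{\left(\left(b{\left(-4 \right)} + 4\right) O{\left(6,1 \right)} \right)}\right)^{2} = -23053 + \left(20 + \left(-2 + 4\right) \left(-6 - 1\right) \left(1 - 4 \left(-2 + 4\right) \left(-6 - 1\right)\right)\right)^{2} = -23053 + \left(20 + 2 \left(-6 - 1\right) \left(1 - 4 \cdot 2 \left(-6 - 1\right)\right)\right)^{2} = -23053 + \left(20 + 2 \left(-7\right) \left(1 - 4 \cdot 2 \left(-7\right)\right)\right)^{2} = -23053 + \left(20 - 14 \left(1 - -56\right)\right)^{2} = -23053 + \left(20 - 14 \left(1 + 56\right)\right)^{2} = -23053 + \left(20 - 798\right)^{2} = -23053 + \left(-778\right)^{2} = -23053 + 605284 = 582231$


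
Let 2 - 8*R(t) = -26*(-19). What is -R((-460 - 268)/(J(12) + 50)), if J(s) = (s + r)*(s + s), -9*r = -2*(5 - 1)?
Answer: 123/2 ≈ 61.500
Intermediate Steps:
r = 8/9 (r = -(-2)*(5 - 1)/9 = -(-2)*4/9 = -⅑*(-8) = 8/9 ≈ 0.88889)
J(s) = 2*s*(8/9 + s) (J(s) = (s + 8/9)*(s + s) = (8/9 + s)*(2*s) = 2*s*(8/9 + s))
R(t) = -123/2 (R(t) = ¼ - (-13)*(-19)/4 = ¼ - ⅛*494 = ¼ - 247/4 = -123/2)
-R((-460 - 268)/(J(12) + 50)) = -1*(-123/2) = 123/2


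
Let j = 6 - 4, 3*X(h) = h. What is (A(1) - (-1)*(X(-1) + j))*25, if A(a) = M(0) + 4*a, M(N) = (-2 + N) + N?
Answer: 275/3 ≈ 91.667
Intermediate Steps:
X(h) = h/3
M(N) = -2 + 2*N
j = 2
A(a) = -2 + 4*a (A(a) = (-2 + 2*0) + 4*a = (-2 + 0) + 4*a = -2 + 4*a)
(A(1) - (-1)*(X(-1) + j))*25 = ((-2 + 4*1) - (-1)*((1/3)*(-1) + 2))*25 = ((-2 + 4) - (-1)*(-1/3 + 2))*25 = (2 - (-1)*5/3)*25 = (2 - 1*(-5/3))*25 = (2 + 5/3)*25 = (11/3)*25 = 275/3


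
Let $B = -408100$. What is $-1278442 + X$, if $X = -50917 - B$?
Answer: $-921259$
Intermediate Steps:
$X = 357183$ ($X = -50917 - -408100 = -50917 + 408100 = 357183$)
$-1278442 + X = -1278442 + 357183 = -921259$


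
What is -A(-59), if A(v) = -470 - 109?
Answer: 579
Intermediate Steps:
A(v) = -579
-A(-59) = -1*(-579) = 579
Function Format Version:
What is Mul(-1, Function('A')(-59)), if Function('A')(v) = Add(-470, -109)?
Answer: 579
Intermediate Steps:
Function('A')(v) = -579
Mul(-1, Function('A')(-59)) = Mul(-1, -579) = 579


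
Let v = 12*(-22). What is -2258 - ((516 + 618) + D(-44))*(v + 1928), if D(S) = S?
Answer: -1816018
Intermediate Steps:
v = -264
-2258 - ((516 + 618) + D(-44))*(v + 1928) = -2258 - ((516 + 618) - 44)*(-264 + 1928) = -2258 - (1134 - 44)*1664 = -2258 - 1090*1664 = -2258 - 1*1813760 = -2258 - 1813760 = -1816018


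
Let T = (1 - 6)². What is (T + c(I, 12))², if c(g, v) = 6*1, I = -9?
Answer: 961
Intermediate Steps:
c(g, v) = 6
T = 25 (T = (-5)² = 25)
(T + c(I, 12))² = (25 + 6)² = 31² = 961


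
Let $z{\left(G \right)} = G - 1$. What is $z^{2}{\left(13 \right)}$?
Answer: $144$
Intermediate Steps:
$z{\left(G \right)} = -1 + G$
$z^{2}{\left(13 \right)} = \left(-1 + 13\right)^{2} = 12^{2} = 144$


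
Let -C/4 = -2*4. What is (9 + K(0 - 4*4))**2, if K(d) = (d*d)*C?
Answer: 67256401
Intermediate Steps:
C = 32 (C = -(-8)*4 = -4*(-8) = 32)
K(d) = 32*d**2 (K(d) = (d*d)*32 = d**2*32 = 32*d**2)
(9 + K(0 - 4*4))**2 = (9 + 32*(0 - 4*4)**2)**2 = (9 + 32*(0 - 16)**2)**2 = (9 + 32*(-16)**2)**2 = (9 + 32*256)**2 = (9 + 8192)**2 = 8201**2 = 67256401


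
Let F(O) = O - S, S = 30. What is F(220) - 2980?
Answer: -2790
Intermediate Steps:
F(O) = -30 + O (F(O) = O - 1*30 = O - 30 = -30 + O)
F(220) - 2980 = (-30 + 220) - 2980 = 190 - 2980 = -2790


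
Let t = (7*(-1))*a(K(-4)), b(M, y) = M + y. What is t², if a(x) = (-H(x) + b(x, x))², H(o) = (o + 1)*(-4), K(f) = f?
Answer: 7840000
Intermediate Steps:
H(o) = -4 - 4*o (H(o) = (1 + o)*(-4) = -4 - 4*o)
a(x) = (4 + 6*x)² (a(x) = (-(-4 - 4*x) + (x + x))² = ((4 + 4*x) + 2*x)² = (4 + 6*x)²)
t = -2800 (t = (7*(-1))*(4*(2 + 3*(-4))²) = -28*(2 - 12)² = -28*(-10)² = -28*100 = -7*400 = -2800)
t² = (-2800)² = 7840000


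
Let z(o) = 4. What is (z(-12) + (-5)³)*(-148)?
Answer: 17908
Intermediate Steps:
(z(-12) + (-5)³)*(-148) = (4 + (-5)³)*(-148) = (4 - 125)*(-148) = -121*(-148) = 17908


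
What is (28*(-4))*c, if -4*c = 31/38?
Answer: 434/19 ≈ 22.842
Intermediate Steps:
c = -31/152 (c = -31/(4*38) = -¼*31/38 = -31/152 ≈ -0.20395)
(28*(-4))*c = (28*(-4))*(-31/152) = -112*(-31/152) = 434/19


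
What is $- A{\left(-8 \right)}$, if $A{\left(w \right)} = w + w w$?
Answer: $-56$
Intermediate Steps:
$A{\left(w \right)} = w + w^{2}$
$- A{\left(-8 \right)} = - \left(-8\right) \left(1 - 8\right) = - \left(-8\right) \left(-7\right) = \left(-1\right) 56 = -56$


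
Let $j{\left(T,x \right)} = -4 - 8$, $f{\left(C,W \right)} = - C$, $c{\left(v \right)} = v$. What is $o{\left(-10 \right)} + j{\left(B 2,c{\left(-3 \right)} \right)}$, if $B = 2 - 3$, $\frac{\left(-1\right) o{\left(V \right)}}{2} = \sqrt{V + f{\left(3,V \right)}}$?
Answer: $-12 - 2 i \sqrt{13} \approx -12.0 - 7.2111 i$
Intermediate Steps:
$o{\left(V \right)} = - 2 \sqrt{-3 + V}$ ($o{\left(V \right)} = - 2 \sqrt{V - 3} = - 2 \sqrt{-3 + V}$)
$B = -1$
$j{\left(T,x \right)} = -12$ ($j{\left(T,x \right)} = -4 - 8 = -12$)
$o{\left(-10 \right)} + j{\left(B 2,c{\left(-3 \right)} \right)} = - 2 \sqrt{-3 - 10} - 12 = - 2 \sqrt{-13} - 12 = - 2 i \sqrt{13} - 12 = -12 - 2 i \sqrt{13}$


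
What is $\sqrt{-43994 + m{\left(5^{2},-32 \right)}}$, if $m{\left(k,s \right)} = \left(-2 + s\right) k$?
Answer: $2 i \sqrt{11211} \approx 211.76 i$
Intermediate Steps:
$m{\left(k,s \right)} = k \left(-2 + s\right)$
$\sqrt{-43994 + m{\left(5^{2},-32 \right)}} = \sqrt{-43994 + 5^{2} \left(-2 - 32\right)} = \sqrt{-43994 + 25 \left(-34\right)} = \sqrt{-43994 - 850} = \sqrt{-44844} = 2 i \sqrt{11211}$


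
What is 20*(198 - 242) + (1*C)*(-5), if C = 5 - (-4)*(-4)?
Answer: -825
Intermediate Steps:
C = -11 (C = 5 - 1*16 = 5 - 16 = -11)
20*(198 - 242) + (1*C)*(-5) = 20*(198 - 242) + (1*(-11))*(-5) = 20*(-44) - 11*(-5) = -880 + 55 = -825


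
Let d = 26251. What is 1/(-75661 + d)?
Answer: -1/49410 ≈ -2.0239e-5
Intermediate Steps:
1/(-75661 + d) = 1/(-75661 + 26251) = 1/(-49410) = -1/49410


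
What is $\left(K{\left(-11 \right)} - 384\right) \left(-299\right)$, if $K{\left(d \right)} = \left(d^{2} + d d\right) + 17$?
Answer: $37375$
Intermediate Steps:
$K{\left(d \right)} = 17 + 2 d^{2}$ ($K{\left(d \right)} = \left(d^{2} + d^{2}\right) + 17 = 2 d^{2} + 17 = 17 + 2 d^{2}$)
$\left(K{\left(-11 \right)} - 384\right) \left(-299\right) = \left(\left(17 + 2 \left(-11\right)^{2}\right) - 384\right) \left(-299\right) = \left(\left(17 + 2 \cdot 121\right) - 384\right) \left(-299\right) = \left(\left(17 + 242\right) - 384\right) \left(-299\right) = \left(259 - 384\right) \left(-299\right) = \left(-125\right) \left(-299\right) = 37375$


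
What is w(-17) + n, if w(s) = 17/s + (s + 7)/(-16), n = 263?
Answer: 2101/8 ≈ 262.63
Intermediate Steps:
w(s) = -7/16 + 17/s - s/16 (w(s) = 17/s + (7 + s)*(-1/16) = 17/s + (-7/16 - s/16) = -7/16 + 17/s - s/16)
w(-17) + n = (1/16)*(272 - 1*(-17)*(7 - 17))/(-17) + 263 = (1/16)*(-1/17)*(272 - 1*(-17)*(-10)) + 263 = (1/16)*(-1/17)*(272 - 170) + 263 = (1/16)*(-1/17)*102 + 263 = -3/8 + 263 = 2101/8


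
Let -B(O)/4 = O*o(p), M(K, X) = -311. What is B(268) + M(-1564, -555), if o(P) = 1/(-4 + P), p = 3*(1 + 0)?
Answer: 761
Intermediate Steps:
p = 3 (p = 3*1 = 3)
B(O) = 4*O (B(O) = -4*O/(-4 + 3) = -4*O/(-1) = -4*O*(-1) = -(-4)*O = 4*O)
B(268) + M(-1564, -555) = 4*268 - 311 = 1072 - 311 = 761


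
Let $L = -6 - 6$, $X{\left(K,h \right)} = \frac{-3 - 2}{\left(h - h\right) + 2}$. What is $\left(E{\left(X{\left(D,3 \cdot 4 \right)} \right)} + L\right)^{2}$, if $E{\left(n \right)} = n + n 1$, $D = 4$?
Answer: $289$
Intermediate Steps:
$X{\left(K,h \right)} = - \frac{5}{2}$ ($X{\left(K,h \right)} = - \frac{5}{0 + 2} = - \frac{5}{2}$)
$L = -12$
$E{\left(n \right)} = 2 n$ ($E{\left(n \right)} = n + n = 2 n$)
$\left(E{\left(X{\left(D,3 \cdot 4 \right)} \right)} + L\right)^{2} = \left(2 \left(- \frac{5}{2}\right) - 12\right)^{2} = \left(-5 - 12\right)^{2} = \left(-17\right)^{2} = 289$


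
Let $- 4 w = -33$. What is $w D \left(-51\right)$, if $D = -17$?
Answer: $\frac{28611}{4} \approx 7152.8$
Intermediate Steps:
$w = \frac{33}{4}$ ($w = \left(- \frac{1}{4}\right) \left(-33\right) = \frac{33}{4} \approx 8.25$)
$w D \left(-51\right) = \frac{33}{4} \left(-17\right) \left(-51\right) = \left(- \frac{561}{4}\right) \left(-51\right) = \frac{28611}{4}$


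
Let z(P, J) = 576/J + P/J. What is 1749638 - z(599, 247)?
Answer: 432159411/247 ≈ 1.7496e+6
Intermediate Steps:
1749638 - z(599, 247) = 1749638 - (576 + 599)/247 = 1749638 - 1175/247 = 432159411/247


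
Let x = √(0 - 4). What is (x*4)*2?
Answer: 16*I ≈ 16.0*I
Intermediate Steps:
x = 2*I (x = √(-4) = 2*I ≈ 2.0*I)
(x*4)*2 = ((2*I)*4)*2 = (8*I)*2 = 16*I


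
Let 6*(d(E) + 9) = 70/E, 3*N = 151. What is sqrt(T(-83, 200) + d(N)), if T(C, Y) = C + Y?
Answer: sqrt(2467793)/151 ≈ 10.403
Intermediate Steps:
N = 151/3 (N = (1/3)*151 = 151/3 ≈ 50.333)
d(E) = -9 + 35/(3*E) (d(E) = -9 + (70/E)/6 = -9 + 35/(3*E))
sqrt(T(-83, 200) + d(N)) = sqrt((-83 + 200) + (-9 + 35/(3*(151/3)))) = sqrt(117 + (-9 + (35/3)*(3/151))) = sqrt(117 + (-9 + 35/151)) = sqrt(117 - 1324/151) = sqrt(16343/151) = sqrt(2467793)/151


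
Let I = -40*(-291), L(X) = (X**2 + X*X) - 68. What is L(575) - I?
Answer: 649542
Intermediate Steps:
L(X) = -68 + 2*X**2 (L(X) = (X**2 + X**2) - 68 = 2*X**2 - 68 = -68 + 2*X**2)
I = 11640
L(575) - I = (-68 + 2*575**2) - 1*11640 = (-68 + 2*330625) - 11640 = (-68 + 661250) - 11640 = 661182 - 11640 = 649542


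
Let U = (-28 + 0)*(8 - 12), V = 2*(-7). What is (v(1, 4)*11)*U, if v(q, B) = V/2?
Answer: -8624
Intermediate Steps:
V = -14
U = 112 (U = -28*(-4) = 112)
v(q, B) = -7 (v(q, B) = -14/2 = -14*1/2 = -7)
(v(1, 4)*11)*U = -7*11*112 = -77*112 = -8624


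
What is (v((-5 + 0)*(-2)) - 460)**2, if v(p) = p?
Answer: 202500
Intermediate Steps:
(v((-5 + 0)*(-2)) - 460)**2 = ((-5 + 0)*(-2) - 460)**2 = (-5*(-2) - 460)**2 = (10 - 460)**2 = (-450)**2 = 202500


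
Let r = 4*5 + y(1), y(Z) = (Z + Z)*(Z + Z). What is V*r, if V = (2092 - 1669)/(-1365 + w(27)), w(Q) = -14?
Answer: -10152/1379 ≈ -7.3619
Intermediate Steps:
y(Z) = 4*Z² (y(Z) = (2*Z)*(2*Z) = 4*Z²)
V = -423/1379 (V = (2092 - 1669)/(-1365 - 14) = 423/(-1379) = 423*(-1/1379) = -423/1379 ≈ -0.30674)
r = 24 (r = 4*5 + 4*1² = 20 + 4*1 = 20 + 4 = 24)
V*r = -423/1379*24 = -10152/1379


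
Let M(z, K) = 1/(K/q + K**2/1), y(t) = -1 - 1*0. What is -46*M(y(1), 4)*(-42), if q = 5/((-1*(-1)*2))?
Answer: 2415/22 ≈ 109.77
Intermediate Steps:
y(t) = -1 (y(t) = -1 + 0 = -1)
q = 5/2 (q = 5/((1*2)) = 5/2 ≈ 2.5000)
M(z, K) = 1/(K**2 + 2*K/5) (M(z, K) = 1/(K/(5/2) + K**2/1) = 1/(K*(2/5) + K**2*1) = 1/(2*K/5 + K**2) = 1/(K**2 + 2*K/5))
-46*M(y(1), 4)*(-42) = -230/(4*(2 + 5*4))*(-42) = -230/(4*(2 + 20))*(-42) = -230/(4*22)*(-42) = -46*5/88*(-42) = -115/44*(-42) = 2415/22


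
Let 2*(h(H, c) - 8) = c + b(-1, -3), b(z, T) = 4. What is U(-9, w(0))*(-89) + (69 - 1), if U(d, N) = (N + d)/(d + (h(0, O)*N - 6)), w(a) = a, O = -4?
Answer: 73/5 ≈ 14.600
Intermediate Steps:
h(H, c) = 10 + c/2 (h(H, c) = 8 + (c + 4)/2 = 8 + (4 + c)/2 = 8 + (2 + c/2) = 10 + c/2)
U(d, N) = (N + d)/(-6 + d + 8*N) (U(d, N) = (N + d)/(d + ((10 + (½)*(-4))*N - 6)) = (N + d)/(d + ((10 - 2)*N - 6)) = (N + d)/(d + (8*N - 6)) = (N + d)/(d + (-6 + 8*N)) = (N + d)/(-6 + d + 8*N))
U(-9, w(0))*(-89) + (69 - 1) = ((0 - 9)/(-6 - 9 + 8*0))*(-89) + (69 - 1) = (-9/(-6 - 9 + 0))*(-89) + 68 = (-9/(-15))*(-89) + 68 = -1/15*(-9)*(-89) + 68 = (⅗)*(-89) + 68 = -267/5 + 68 = 73/5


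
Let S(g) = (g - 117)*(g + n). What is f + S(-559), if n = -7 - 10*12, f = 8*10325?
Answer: 546336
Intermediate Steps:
f = 82600
n = -127 (n = -7 - 120 = -127)
S(g) = (-127 + g)*(-117 + g) (S(g) = (g - 117)*(g - 127) = (-117 + g)*(-127 + g) = (-127 + g)*(-117 + g))
f + S(-559) = 82600 + (14859 + (-559)² - 244*(-559)) = 82600 + (14859 + 312481 + 136396) = 82600 + 463736 = 546336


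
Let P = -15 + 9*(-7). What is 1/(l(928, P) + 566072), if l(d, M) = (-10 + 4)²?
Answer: 1/566108 ≈ 1.7664e-6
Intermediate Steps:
P = -78 (P = -15 - 63 = -78)
l(d, M) = 36 (l(d, M) = (-6)² = 36)
1/(l(928, P) + 566072) = 1/(36 + 566072) = 1/566108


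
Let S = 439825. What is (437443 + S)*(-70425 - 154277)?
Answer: -197123874136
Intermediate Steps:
(437443 + S)*(-70425 - 154277) = (437443 + 439825)*(-70425 - 154277) = 877268*(-224702) = -197123874136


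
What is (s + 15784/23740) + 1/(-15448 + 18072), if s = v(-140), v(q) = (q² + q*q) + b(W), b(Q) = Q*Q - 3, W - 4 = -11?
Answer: 611205586479/15573440 ≈ 39247.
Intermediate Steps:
W = -7 (W = 4 - 11 = -7)
b(Q) = -3 + Q² (b(Q) = Q² - 3 = -3 + Q²)
v(q) = 46 + 2*q² (v(q) = (q² + q*q) + (-3 + (-7)²) = (q² + q²) + (-3 + 49) = 2*q² + 46 = 46 + 2*q²)
s = 39246 (s = 46 + 2*(-140)² = 46 + 2*19600 = 46 + 39200 = 39246)
(s + 15784/23740) + 1/(-15448 + 18072) = (39246 + 15784/23740) + 1/(-15448 + 18072) = (39246 + 15784*(1/23740)) + 1/2624 = (39246 + 3946/5935) + 1/2624 = 232928956/5935 + 1/2624 = 611205586479/15573440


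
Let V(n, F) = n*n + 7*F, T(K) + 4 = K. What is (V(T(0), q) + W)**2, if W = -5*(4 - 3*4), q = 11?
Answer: 17689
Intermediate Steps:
T(K) = -4 + K
V(n, F) = n**2 + 7*F
W = 40 (W = -5*(4 - 12) = -5*(-8) = 40)
(V(T(0), q) + W)**2 = (((-4 + 0)**2 + 7*11) + 40)**2 = (((-4)**2 + 77) + 40)**2 = ((16 + 77) + 40)**2 = (93 + 40)**2 = 133**2 = 17689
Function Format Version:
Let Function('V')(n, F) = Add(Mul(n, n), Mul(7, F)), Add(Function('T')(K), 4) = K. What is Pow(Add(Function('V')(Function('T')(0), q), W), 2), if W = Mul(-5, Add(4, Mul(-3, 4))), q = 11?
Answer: 17689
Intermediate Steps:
Function('T')(K) = Add(-4, K)
Function('V')(n, F) = Add(Pow(n, 2), Mul(7, F))
W = 40 (W = Mul(-5, Add(4, -12)) = Mul(-5, -8) = 40)
Pow(Add(Function('V')(Function('T')(0), q), W), 2) = Pow(Add(Add(Pow(Add(-4, 0), 2), Mul(7, 11)), 40), 2) = Pow(Add(Add(Pow(-4, 2), 77), 40), 2) = Pow(Add(Add(16, 77), 40), 2) = Pow(Add(93, 40), 2) = Pow(133, 2) = 17689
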